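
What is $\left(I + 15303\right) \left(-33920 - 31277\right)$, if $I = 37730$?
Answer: $-3457592501$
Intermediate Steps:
$\left(I + 15303\right) \left(-33920 - 31277\right) = \left(37730 + 15303\right) \left(-33920 - 31277\right) = 53033 \left(-65197\right) = -3457592501$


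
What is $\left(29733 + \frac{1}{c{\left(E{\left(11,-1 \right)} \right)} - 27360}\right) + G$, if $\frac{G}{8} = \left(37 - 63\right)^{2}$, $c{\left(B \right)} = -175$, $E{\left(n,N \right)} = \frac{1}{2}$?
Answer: $\frac{967607434}{27535} \approx 35141.0$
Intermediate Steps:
$E{\left(n,N \right)} = \frac{1}{2}$
$G = 5408$ ($G = 8 \left(37 - 63\right)^{2} = 8 \left(-26\right)^{2} = 8 \cdot 676 = 5408$)
$\left(29733 + \frac{1}{c{\left(E{\left(11,-1 \right)} \right)} - 27360}\right) + G = \left(29733 + \frac{1}{-175 - 27360}\right) + 5408 = \left(29733 + \frac{1}{-27535}\right) + 5408 = \left(29733 - \frac{1}{27535}\right) + 5408 = \frac{818698154}{27535} + 5408 = \frac{967607434}{27535}$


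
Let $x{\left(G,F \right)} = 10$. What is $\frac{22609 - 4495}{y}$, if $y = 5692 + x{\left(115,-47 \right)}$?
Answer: $\frac{9057}{2851} \approx 3.1768$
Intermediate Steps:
$y = 5702$ ($y = 5692 + 10 = 5702$)
$\frac{22609 - 4495}{y} = \frac{22609 - 4495}{5702} = 18114 \cdot \frac{1}{5702} = \frac{9057}{2851}$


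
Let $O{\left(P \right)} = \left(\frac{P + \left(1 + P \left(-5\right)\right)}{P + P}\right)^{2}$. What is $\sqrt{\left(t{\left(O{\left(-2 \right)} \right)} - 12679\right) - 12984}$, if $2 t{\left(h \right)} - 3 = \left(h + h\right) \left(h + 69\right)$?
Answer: $\frac{i \sqrt{6473359}}{16} \approx 159.02 i$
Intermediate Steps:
$O{\left(P \right)} = \frac{\left(1 - 4 P\right)^{2}}{4 P^{2}}$ ($O{\left(P \right)} = \left(\frac{P - \left(-1 + 5 P\right)}{2 P}\right)^{2} = \left(\left(1 - 4 P\right) \frac{1}{2 P}\right)^{2} = \left(\frac{1 - 4 P}{2 P}\right)^{2} = \frac{\left(1 - 4 P\right)^{2}}{4 P^{2}}$)
$t{\left(h \right)} = \frac{3}{2} + h \left(69 + h\right)$ ($t{\left(h \right)} = \frac{3}{2} + \frac{\left(h + h\right) \left(h + 69\right)}{2} = \frac{3}{2} + \frac{2 h \left(69 + h\right)}{2} = \frac{3}{2} + h \left(69 + h\right)$)
$\sqrt{\left(t{\left(O{\left(-2 \right)} \right)} - 12679\right) - 12984} = \sqrt{\left(\left(\frac{3}{2} + \left(\frac{\left(-1 + 4 \left(-2\right)\right)^{2}}{4 \cdot 4}\right)^{2} + 69 \frac{\left(-1 + 4 \left(-2\right)\right)^{2}}{4 \cdot 4}\right) - 12679\right) - 12984} = \sqrt{\left(\left(\frac{3}{2} + \left(\frac{1}{4} \cdot \frac{1}{4} \left(-1 - 8\right)^{2}\right)^{2} + 69 \cdot \frac{1}{4} \cdot \frac{1}{4} \left(-1 - 8\right)^{2}\right) - 12679\right) - 12984} = \sqrt{\left(\left(\frac{3}{2} + \left(\frac{1}{4} \cdot \frac{1}{4} \left(-9\right)^{2}\right)^{2} + 69 \cdot \frac{1}{4} \cdot \frac{1}{4} \left(-9\right)^{2}\right) - 12679\right) - 12984} = \sqrt{\left(\left(\frac{3}{2} + \left(\frac{1}{4} \cdot \frac{1}{4} \cdot 81\right)^{2} + 69 \cdot \frac{1}{4} \cdot \frac{1}{4} \cdot 81\right) - 12679\right) - 12984} = \sqrt{\left(\left(\frac{3}{2} + \left(\frac{81}{16}\right)^{2} + 69 \cdot \frac{81}{16}\right) - 12679\right) - 12984} = \sqrt{\left(\left(\frac{3}{2} + \frac{6561}{256} + \frac{5589}{16}\right) - 12679\right) - 12984} = \sqrt{\left(\frac{96369}{256} - 12679\right) - 12984} = \sqrt{- \frac{3149455}{256} - 12984} = \sqrt{- \frac{6473359}{256}} = \frac{i \sqrt{6473359}}{16}$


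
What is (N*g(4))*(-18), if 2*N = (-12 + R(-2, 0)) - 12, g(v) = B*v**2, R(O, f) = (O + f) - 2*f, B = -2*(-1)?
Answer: 7488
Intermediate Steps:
B = 2
R(O, f) = O - f
g(v) = 2*v**2
N = -13 (N = ((-12 + (-2 - 1*0)) - 12)/2 = ((-12 + (-2 + 0)) - 12)/2 = ((-12 - 2) - 12)/2 = (-14 - 12)/2 = (1/2)*(-26) = -13)
(N*g(4))*(-18) = -26*4**2*(-18) = -26*16*(-18) = -13*32*(-18) = -416*(-18) = 7488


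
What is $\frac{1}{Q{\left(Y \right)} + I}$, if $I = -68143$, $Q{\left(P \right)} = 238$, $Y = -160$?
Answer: $- \frac{1}{67905} \approx -1.4726 \cdot 10^{-5}$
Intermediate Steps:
$\frac{1}{Q{\left(Y \right)} + I} = \frac{1}{238 - 68143} = \frac{1}{-67905} = - \frac{1}{67905}$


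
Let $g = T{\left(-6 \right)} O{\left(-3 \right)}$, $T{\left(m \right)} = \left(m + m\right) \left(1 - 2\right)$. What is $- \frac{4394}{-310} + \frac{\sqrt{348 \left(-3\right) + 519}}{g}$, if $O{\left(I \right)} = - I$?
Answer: $\frac{2197}{155} + \frac{5 i \sqrt{21}}{36} \approx 14.174 + 0.63647 i$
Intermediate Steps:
$T{\left(m \right)} = - 2 m$ ($T{\left(m \right)} = 2 m \left(-1\right) = - 2 m$)
$g = 36$ ($g = \left(-2\right) \left(-6\right) \left(\left(-1\right) \left(-3\right)\right) = 12 \cdot 3 = 36$)
$- \frac{4394}{-310} + \frac{\sqrt{348 \left(-3\right) + 519}}{g} = - \frac{4394}{-310} + \frac{\sqrt{348 \left(-3\right) + 519}}{36} = \left(-4394\right) \left(- \frac{1}{310}\right) + \sqrt{-1044 + 519} \cdot \frac{1}{36} = \frac{2197}{155} + \sqrt{-525} \cdot \frac{1}{36} = \frac{2197}{155} + 5 i \sqrt{21} \cdot \frac{1}{36} = \frac{2197}{155} + \frac{5 i \sqrt{21}}{36}$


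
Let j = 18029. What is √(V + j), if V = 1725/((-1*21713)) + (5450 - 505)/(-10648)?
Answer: √1991080989823907146/10509092 ≈ 134.27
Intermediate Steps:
V = -125738585/231200024 (V = 1725/(-21713) + 4945*(-1/10648) = 1725*(-1/21713) - 4945/10648 = -1725/21713 - 4945/10648 = -125738585/231200024 ≈ -0.54385)
√(V + j) = √(-125738585/231200024 + 18029) = √(4168179494111/231200024) = √1991080989823907146/10509092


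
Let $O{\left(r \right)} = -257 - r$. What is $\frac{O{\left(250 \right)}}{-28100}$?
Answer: $\frac{507}{28100} \approx 0.018043$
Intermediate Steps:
$\frac{O{\left(250 \right)}}{-28100} = \frac{-257 - 250}{-28100} = \left(-257 - 250\right) \left(- \frac{1}{28100}\right) = \left(-507\right) \left(- \frac{1}{28100}\right) = \frac{507}{28100}$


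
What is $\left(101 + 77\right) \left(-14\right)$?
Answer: $-2492$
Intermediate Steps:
$\left(101 + 77\right) \left(-14\right) = 178 \left(-14\right) = -2492$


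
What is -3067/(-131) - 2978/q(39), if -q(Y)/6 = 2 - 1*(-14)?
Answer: 342275/6288 ≈ 54.433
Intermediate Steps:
q(Y) = -96 (q(Y) = -6*(2 - 1*(-14)) = -6*(2 + 14) = -6*16 = -96)
-3067/(-131) - 2978/q(39) = -3067/(-131) - 2978/(-96) = -3067*(-1/131) - 2978*(-1/96) = 3067/131 + 1489/48 = 342275/6288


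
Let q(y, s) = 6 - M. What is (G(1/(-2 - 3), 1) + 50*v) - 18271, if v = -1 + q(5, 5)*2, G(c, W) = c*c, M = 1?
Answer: -445524/25 ≈ -17821.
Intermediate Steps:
G(c, W) = c²
q(y, s) = 5 (q(y, s) = 6 - 1*1 = 6 - 1 = 5)
v = 9 (v = -1 + 5*2 = -1 + 10 = 9)
(G(1/(-2 - 3), 1) + 50*v) - 18271 = ((1/(-2 - 3))² + 50*9) - 18271 = ((1/(-5))² + 450) - 18271 = ((-⅕)² + 450) - 18271 = (1/25 + 450) - 18271 = 11251/25 - 18271 = -445524/25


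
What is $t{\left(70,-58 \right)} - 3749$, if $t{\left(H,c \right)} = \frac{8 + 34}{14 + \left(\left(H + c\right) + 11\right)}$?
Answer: $- \frac{138671}{37} \approx -3747.9$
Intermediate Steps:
$t{\left(H,c \right)} = \frac{42}{25 + H + c}$ ($t{\left(H,c \right)} = \frac{42}{14 + \left(11 + H + c\right)} = \frac{42}{25 + H + c}$)
$t{\left(70,-58 \right)} - 3749 = \frac{42}{25 + 70 - 58} - 3749 = \frac{42}{37} - 3749 = - \frac{138671}{37}$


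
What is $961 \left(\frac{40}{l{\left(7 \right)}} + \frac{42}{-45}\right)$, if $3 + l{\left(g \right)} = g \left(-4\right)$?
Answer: $- \frac{32054}{15} \approx -2136.9$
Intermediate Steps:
$l{\left(g \right)} = -3 - 4 g$ ($l{\left(g \right)} = -3 + g \left(-4\right) = -3 - 4 g$)
$961 \left(\frac{40}{l{\left(7 \right)}} + \frac{42}{-45}\right) = 961 \left(\frac{40}{-3 - 28} + \frac{42}{-45}\right) = 961 \left(\frac{40}{-3 - 28} + 42 \left(- \frac{1}{45}\right)\right) = 961 \left(\frac{40}{-31} - \frac{14}{15}\right) = 961 \left(40 \left(- \frac{1}{31}\right) - \frac{14}{15}\right) = 961 \left(- \frac{40}{31} - \frac{14}{15}\right) = 961 \left(- \frac{1034}{465}\right) = - \frac{32054}{15}$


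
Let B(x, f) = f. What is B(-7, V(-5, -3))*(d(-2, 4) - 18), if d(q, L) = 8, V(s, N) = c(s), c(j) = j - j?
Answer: 0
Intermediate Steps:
c(j) = 0
V(s, N) = 0
B(-7, V(-5, -3))*(d(-2, 4) - 18) = 0*(8 - 18) = 0*(-10) = 0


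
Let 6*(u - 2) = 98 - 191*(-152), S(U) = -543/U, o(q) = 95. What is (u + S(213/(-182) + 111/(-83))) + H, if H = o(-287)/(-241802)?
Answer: 15490687272485/3053233854 ≈ 5073.5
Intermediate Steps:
u = 4857 (u = 2 + (98 - 191*(-152))/6 = 2 + (98 + 29032)/6 = 2 + (⅙)*29130 = 2 + 4855 = 4857)
H = -95/241802 (H = 95/(-241802) = 95*(-1/241802) = -95/241802 ≈ -0.00039288)
(u + S(213/(-182) + 111/(-83))) + H = (4857 - 543/(213/(-182) + 111/(-83))) - 95/241802 = (4857 - 543/(213*(-1/182) + 111*(-1/83))) - 95/241802 = (4857 - 543/(-213/182 - 111/83)) - 95/241802 = (4857 - 543/(-37881/15106)) - 95/241802 = (4857 - 543*(-15106/37881)) - 95/241802 = (4857 + 2734186/12627) - 95/241802 = 64063525/12627 - 95/241802 = 15490687272485/3053233854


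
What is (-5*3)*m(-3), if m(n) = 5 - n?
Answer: -120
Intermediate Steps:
(-5*3)*m(-3) = (-5*3)*(5 - 1*(-3)) = -15*(5 + 3) = -15*8 = -120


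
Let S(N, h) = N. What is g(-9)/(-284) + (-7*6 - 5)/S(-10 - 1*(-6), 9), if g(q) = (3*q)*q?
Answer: 1547/142 ≈ 10.894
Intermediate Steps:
g(q) = 3*q²
g(-9)/(-284) + (-7*6 - 5)/S(-10 - 1*(-6), 9) = (3*(-9)²)/(-284) + (-7*6 - 5)/(-10 - 1*(-6)) = (3*81)*(-1/284) + (-42 - 5)/(-10 + 6) = 243*(-1/284) - 47/(-4) = -243/284 - 47*(-¼) = -243/284 + 47/4 = 1547/142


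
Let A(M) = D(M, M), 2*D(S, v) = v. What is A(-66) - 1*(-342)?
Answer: 309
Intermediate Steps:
D(S, v) = v/2
A(M) = M/2
A(-66) - 1*(-342) = (½)*(-66) - 1*(-342) = -33 + 342 = 309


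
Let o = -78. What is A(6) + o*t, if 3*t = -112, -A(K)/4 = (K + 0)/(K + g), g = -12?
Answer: 2916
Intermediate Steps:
A(K) = -4*K/(-12 + K) (A(K) = -4*(K + 0)/(K - 12) = -4*K/(-12 + K))
t = -112/3 (t = (⅓)*(-112) = -112/3 ≈ -37.333)
A(6) + o*t = -4*6/(-12 + 6) - 78*(-112/3) = -4*6/(-6) + 2912 = -4*6*(-⅙) + 2912 = 4 + 2912 = 2916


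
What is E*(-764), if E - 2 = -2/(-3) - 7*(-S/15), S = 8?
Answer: -24448/5 ≈ -4889.6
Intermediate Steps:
E = 32/5 (E = 2 + (-2/(-3) - 7/((-15/8))) = 2 + (-2*(-⅓) - 7/((-15*⅛))) = 2 + (⅔ - 7/(-15/8)) = 2 + (⅔ - 7*(-8/15)) = 2 + (⅔ + 56/15) = 2 + 22/5 = 32/5 ≈ 6.4000)
E*(-764) = (32/5)*(-764) = -24448/5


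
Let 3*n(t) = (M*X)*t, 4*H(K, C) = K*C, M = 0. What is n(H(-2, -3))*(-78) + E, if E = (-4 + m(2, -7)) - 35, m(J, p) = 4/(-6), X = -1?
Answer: -119/3 ≈ -39.667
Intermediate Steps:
m(J, p) = -⅔ (m(J, p) = 4*(-⅙) = -⅔)
H(K, C) = C*K/4 (H(K, C) = (K*C)/4 = (C*K)/4 = C*K/4)
n(t) = 0 (n(t) = ((0*(-1))*t)/3 = (0*t)/3 = (⅓)*0 = 0)
E = -119/3 (E = (-4 - ⅔) - 35 = -14/3 - 35 = -119/3 ≈ -39.667)
n(H(-2, -3))*(-78) + E = 0*(-78) - 119/3 = 0 - 119/3 = -119/3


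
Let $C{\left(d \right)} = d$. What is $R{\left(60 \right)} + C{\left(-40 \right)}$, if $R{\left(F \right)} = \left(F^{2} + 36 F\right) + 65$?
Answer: $5785$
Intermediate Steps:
$R{\left(F \right)} = 65 + F^{2} + 36 F$
$R{\left(60 \right)} + C{\left(-40 \right)} = \left(65 + 60^{2} + 36 \cdot 60\right) - 40 = \left(65 + 3600 + 2160\right) - 40 = 5825 - 40 = 5785$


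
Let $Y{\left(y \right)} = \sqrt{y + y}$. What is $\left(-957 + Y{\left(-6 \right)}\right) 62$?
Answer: $-59334 + 124 i \sqrt{3} \approx -59334.0 + 214.77 i$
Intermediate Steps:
$Y{\left(y \right)} = \sqrt{2} \sqrt{y}$ ($Y{\left(y \right)} = \sqrt{2 y} = \sqrt{2} \sqrt{y}$)
$\left(-957 + Y{\left(-6 \right)}\right) 62 = \left(-957 + \sqrt{2} \sqrt{-6}\right) 62 = \left(-957 + \sqrt{2} i \sqrt{6}\right) 62 = \left(-957 + 2 i \sqrt{3}\right) 62 = -59334 + 124 i \sqrt{3}$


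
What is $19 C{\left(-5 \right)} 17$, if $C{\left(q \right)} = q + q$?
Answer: $-3230$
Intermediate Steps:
$C{\left(q \right)} = 2 q$
$19 C{\left(-5 \right)} 17 = 19 \cdot 2 \left(-5\right) 17 = 19 \left(-10\right) 17 = \left(-190\right) 17 = -3230$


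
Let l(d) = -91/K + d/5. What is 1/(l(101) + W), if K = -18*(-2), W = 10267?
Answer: 180/1851241 ≈ 9.7232e-5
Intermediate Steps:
K = 36
l(d) = -91/36 + d/5
1/(l(101) + W) = 1/((-91/36 + (⅕)*101) + 10267) = 1/((-91/36 + 101/5) + 10267) = 1/(3181/180 + 10267) = 1/(1851241/180) = 180/1851241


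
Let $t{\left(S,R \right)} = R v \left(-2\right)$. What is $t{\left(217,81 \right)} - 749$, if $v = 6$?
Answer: $-1721$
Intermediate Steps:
$t{\left(S,R \right)} = - 12 R$ ($t{\left(S,R \right)} = R 6 \left(-2\right) = 6 R \left(-2\right) = - 12 R$)
$t{\left(217,81 \right)} - 749 = \left(-12\right) 81 - 749 = -972 - 749 = -1721$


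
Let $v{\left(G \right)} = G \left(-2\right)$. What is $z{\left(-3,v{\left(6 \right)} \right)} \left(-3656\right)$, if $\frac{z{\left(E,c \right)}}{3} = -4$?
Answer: $43872$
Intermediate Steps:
$v{\left(G \right)} = - 2 G$
$z{\left(E,c \right)} = -12$ ($z{\left(E,c \right)} = 3 \left(-4\right) = -12$)
$z{\left(-3,v{\left(6 \right)} \right)} \left(-3656\right) = \left(-12\right) \left(-3656\right) = 43872$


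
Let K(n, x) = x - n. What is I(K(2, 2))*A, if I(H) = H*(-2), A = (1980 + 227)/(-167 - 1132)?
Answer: 0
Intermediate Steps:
A = -2207/1299 (A = 2207/(-1299) = 2207*(-1/1299) = -2207/1299 ≈ -1.6990)
I(H) = -2*H
I(K(2, 2))*A = -2*(2 - 1*2)*(-2207/1299) = -2*(2 - 2)*(-2207/1299) = -2*0*(-2207/1299) = 0*(-2207/1299) = 0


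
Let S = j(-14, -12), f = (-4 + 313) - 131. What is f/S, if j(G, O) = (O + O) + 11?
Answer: -178/13 ≈ -13.692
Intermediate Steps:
f = 178 (f = 309 - 131 = 178)
j(G, O) = 11 + 2*O (j(G, O) = 2*O + 11 = 11 + 2*O)
S = -13 (S = 11 + 2*(-12) = 11 - 24 = -13)
f/S = 178/(-13) = 178*(-1/13) = -178/13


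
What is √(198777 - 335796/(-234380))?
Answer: 2*√170620176889770/58595 ≈ 445.85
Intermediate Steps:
√(198777 - 335796/(-234380)) = √(198777 - 335796*(-1/234380)) = √(198777 + 83949/58595) = √(11647422264/58595) = 2*√170620176889770/58595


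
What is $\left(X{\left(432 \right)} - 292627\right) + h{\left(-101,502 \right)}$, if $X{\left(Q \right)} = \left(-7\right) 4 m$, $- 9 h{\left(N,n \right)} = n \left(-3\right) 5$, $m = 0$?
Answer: $- \frac{875371}{3} \approx -2.9179 \cdot 10^{5}$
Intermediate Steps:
$h{\left(N,n \right)} = \frac{5 n}{3}$ ($h{\left(N,n \right)} = - \frac{n \left(-3\right) 5}{9} = - \frac{- 3 n 5}{9} = - \frac{\left(-15\right) n}{9} = \frac{5 n}{3}$)
$X{\left(Q \right)} = 0$ ($X{\left(Q \right)} = \left(-7\right) 4 \cdot 0 = \left(-28\right) 0 = 0$)
$\left(X{\left(432 \right)} - 292627\right) + h{\left(-101,502 \right)} = \left(0 - 292627\right) + \frac{5}{3} \cdot 502 = -292627 + \frac{2510}{3} = - \frac{875371}{3}$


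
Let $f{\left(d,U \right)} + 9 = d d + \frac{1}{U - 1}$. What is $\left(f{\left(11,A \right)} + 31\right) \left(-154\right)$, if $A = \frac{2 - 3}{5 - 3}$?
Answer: $- \frac{65758}{3} \approx -21919.0$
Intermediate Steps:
$A = - \frac{1}{2}$ ($A = \frac{2 + \left(-4 + 1\right)}{2} = \left(2 - 3\right) \frac{1}{2} = \left(-1\right) \frac{1}{2} = - \frac{1}{2} \approx -0.5$)
$f{\left(d,U \right)} = -9 + d^{2} + \frac{1}{-1 + U}$ ($f{\left(d,U \right)} = -9 + \left(d d + \frac{1}{U - 1}\right) = -9 + \left(d^{2} + \frac{1}{-1 + U}\right) = -9 + d^{2} + \frac{1}{-1 + U}$)
$\left(f{\left(11,A \right)} + 31\right) \left(-154\right) = \left(\frac{10 - 11^{2} - - \frac{9}{2} - \frac{11^{2}}{2}}{-1 - \frac{1}{2}} + 31\right) \left(-154\right) = \left(\frac{10 - 121 + \frac{9}{2} - \frac{121}{2}}{- \frac{3}{2}} + 31\right) \left(-154\right) = \left(- \frac{2 \left(10 - 121 + \frac{9}{2} - \frac{121}{2}\right)}{3} + 31\right) \left(-154\right) = \left(\left(- \frac{2}{3}\right) \left(-167\right) + 31\right) \left(-154\right) = \left(\frac{334}{3} + 31\right) \left(-154\right) = \frac{427}{3} \left(-154\right) = - \frac{65758}{3}$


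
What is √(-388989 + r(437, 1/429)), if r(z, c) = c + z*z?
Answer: I*√36443798391/429 ≈ 444.99*I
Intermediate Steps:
r(z, c) = c + z²
√(-388989 + r(437, 1/429)) = √(-388989 + (1/429 + 437²)) = √(-388989 + (1/429 + 190969)) = √(-388989 + 81925702/429) = √(-84950579/429) = I*√36443798391/429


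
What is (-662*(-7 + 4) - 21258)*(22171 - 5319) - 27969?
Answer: -324799713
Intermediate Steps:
(-662*(-7 + 4) - 21258)*(22171 - 5319) - 27969 = (-662*(-3) - 21258)*16852 - 27969 = (1986 - 21258)*16852 - 27969 = -19272*16852 - 27969 = -324771744 - 27969 = -324799713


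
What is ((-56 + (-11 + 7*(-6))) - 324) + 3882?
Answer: 3449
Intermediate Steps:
((-56 + (-11 + 7*(-6))) - 324) + 3882 = ((-56 + (-11 - 42)) - 324) + 3882 = ((-56 - 53) - 324) + 3882 = (-109 - 324) + 3882 = -433 + 3882 = 3449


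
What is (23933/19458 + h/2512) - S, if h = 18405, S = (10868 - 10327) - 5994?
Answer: 133476341437/24439248 ≈ 5461.6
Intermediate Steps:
S = -5453 (S = 541 - 5994 = -5453)
(23933/19458 + h/2512) - S = (23933/19458 + 18405/2512) - 1*(-5453) = (23933*(1/19458) + 18405*(1/2512)) + 5453 = (23933/19458 + 18405/2512) + 5453 = 209122093/24439248 + 5453 = 133476341437/24439248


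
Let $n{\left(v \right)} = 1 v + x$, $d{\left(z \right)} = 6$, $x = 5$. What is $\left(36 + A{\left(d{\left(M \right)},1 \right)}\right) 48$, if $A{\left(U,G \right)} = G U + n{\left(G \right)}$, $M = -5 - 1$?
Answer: $2304$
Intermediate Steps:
$M = -6$ ($M = -5 - 1 = -6$)
$n{\left(v \right)} = 5 + v$ ($n{\left(v \right)} = 1 v + 5 = v + 5 = 5 + v$)
$A{\left(U,G \right)} = 5 + G + G U$ ($A{\left(U,G \right)} = G U + \left(5 + G\right) = 5 + G + G U$)
$\left(36 + A{\left(d{\left(M \right)},1 \right)}\right) 48 = \left(36 + \left(5 + 1 + 1 \cdot 6\right)\right) 48 = \left(36 + \left(5 + 1 + 6\right)\right) 48 = \left(36 + 12\right) 48 = 48 \cdot 48 = 2304$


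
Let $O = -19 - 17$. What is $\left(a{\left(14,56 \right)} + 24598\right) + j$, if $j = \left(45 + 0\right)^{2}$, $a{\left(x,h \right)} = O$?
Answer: $26587$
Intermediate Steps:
$O = -36$
$a{\left(x,h \right)} = -36$
$j = 2025$ ($j = 45^{2} = 2025$)
$\left(a{\left(14,56 \right)} + 24598\right) + j = \left(-36 + 24598\right) + 2025 = 24562 + 2025 = 26587$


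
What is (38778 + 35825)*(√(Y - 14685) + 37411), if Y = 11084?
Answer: 2790972833 + 74603*I*√3601 ≈ 2.791e+9 + 4.4768e+6*I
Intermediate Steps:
(38778 + 35825)*(√(Y - 14685) + 37411) = (38778 + 35825)*(√(11084 - 14685) + 37411) = 74603*(√(-3601) + 37411) = 74603*(I*√3601 + 37411) = 74603*(37411 + I*√3601) = 2790972833 + 74603*I*√3601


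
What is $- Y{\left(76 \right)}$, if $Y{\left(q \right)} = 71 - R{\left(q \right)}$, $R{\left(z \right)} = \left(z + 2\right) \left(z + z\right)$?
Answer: $11785$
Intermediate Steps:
$R{\left(z \right)} = 2 z \left(2 + z\right)$ ($R{\left(z \right)} = \left(2 + z\right) 2 z = 2 z \left(2 + z\right)$)
$Y{\left(q \right)} = 71 - 2 q \left(2 + q\right)$
$- Y{\left(76 \right)} = - (71 - 152 \left(2 + 76\right)) = - (71 - 152 \cdot 78) = - (71 - 11856) = \left(-1\right) \left(-11785\right) = 11785$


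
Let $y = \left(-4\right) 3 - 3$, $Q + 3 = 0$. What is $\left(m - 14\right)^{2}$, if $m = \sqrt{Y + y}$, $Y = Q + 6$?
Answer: $184 - 56 i \sqrt{3} \approx 184.0 - 96.995 i$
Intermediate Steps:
$Q = -3$ ($Q = -3 + 0 = -3$)
$y = -15$ ($y = -12 - 3 = -15$)
$Y = 3$ ($Y = -3 + 6 = 3$)
$m = 2 i \sqrt{3}$ ($m = \sqrt{3 - 15} = \sqrt{-12} = 2 i \sqrt{3} \approx 3.4641 i$)
$\left(m - 14\right)^{2} = \left(2 i \sqrt{3} - 14\right)^{2} = \left(-14 + 2 i \sqrt{3}\right)^{2}$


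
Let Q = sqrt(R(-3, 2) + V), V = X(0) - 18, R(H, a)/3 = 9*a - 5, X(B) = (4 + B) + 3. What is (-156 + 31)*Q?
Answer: -250*sqrt(7) ≈ -661.44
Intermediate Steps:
X(B) = 7 + B
R(H, a) = -15 + 27*a (R(H, a) = 3*(9*a - 5) = 3*(-5 + 9*a) = -15 + 27*a)
V = -11 (V = (7 + 0) - 18 = 7 - 18 = -11)
Q = 2*sqrt(7) (Q = sqrt((-15 + 27*2) - 11) = sqrt((-15 + 54) - 11) = sqrt(39 - 11) = sqrt(28) = 2*sqrt(7) ≈ 5.2915)
(-156 + 31)*Q = (-156 + 31)*(2*sqrt(7)) = -250*sqrt(7)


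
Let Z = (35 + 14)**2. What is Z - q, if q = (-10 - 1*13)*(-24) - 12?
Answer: 1861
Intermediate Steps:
q = 540 (q = (-10 - 13)*(-24) - 12 = -23*(-24) - 12 = 552 - 12 = 540)
Z = 2401 (Z = 49**2 = 2401)
Z - q = 2401 - 1*540 = 2401 - 540 = 1861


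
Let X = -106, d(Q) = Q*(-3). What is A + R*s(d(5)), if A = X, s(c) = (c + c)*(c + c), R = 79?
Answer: 70994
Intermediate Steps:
d(Q) = -3*Q
s(c) = 4*c**2 (s(c) = (2*c)*(2*c) = 4*c**2)
A = -106
A + R*s(d(5)) = -106 + 79*(4*(-3*5)**2) = -106 + 79*(4*(-15)**2) = -106 + 79*(4*225) = -106 + 79*900 = -106 + 71100 = 70994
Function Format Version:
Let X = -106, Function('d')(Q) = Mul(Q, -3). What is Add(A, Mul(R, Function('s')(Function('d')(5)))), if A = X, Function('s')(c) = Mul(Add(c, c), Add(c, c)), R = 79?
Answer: 70994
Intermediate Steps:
Function('d')(Q) = Mul(-3, Q)
Function('s')(c) = Mul(4, Pow(c, 2)) (Function('s')(c) = Mul(Mul(2, c), Mul(2, c)) = Mul(4, Pow(c, 2)))
A = -106
Add(A, Mul(R, Function('s')(Function('d')(5)))) = Add(-106, Mul(79, Mul(4, Pow(Mul(-3, 5), 2)))) = Add(-106, Mul(79, Mul(4, Pow(-15, 2)))) = Add(-106, Mul(79, Mul(4, 225))) = Add(-106, Mul(79, 900)) = Add(-106, 71100) = 70994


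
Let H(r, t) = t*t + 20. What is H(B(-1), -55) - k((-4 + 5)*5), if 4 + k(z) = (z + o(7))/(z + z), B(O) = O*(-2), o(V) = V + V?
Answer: 30471/10 ≈ 3047.1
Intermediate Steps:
o(V) = 2*V
B(O) = -2*O
H(r, t) = 20 + t² (H(r, t) = t² + 20 = 20 + t²)
k(z) = -4 + (14 + z)/(2*z) (k(z) = -4 + (z + 2*7)/(z + z) = -4 + (z + 14)/((2*z)) = -4 + (14 + z)*(1/(2*z)) = -4 + (14 + z)/(2*z))
H(B(-1), -55) - k((-4 + 5)*5) = (20 + (-55)²) - (-7/2 + 7/(((-4 + 5)*5))) = (20 + 3025) - (-7/2 + 7/((1*5))) = 3045 - (-7/2 + 7/5) = 3045 - 1*(-21/10) = 3045 + 21/10 = 30471/10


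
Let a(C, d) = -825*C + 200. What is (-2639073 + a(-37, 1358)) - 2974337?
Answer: -5582685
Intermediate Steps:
a(C, d) = 200 - 825*C
(-2639073 + a(-37, 1358)) - 2974337 = (-2639073 + (200 - 825*(-37))) - 2974337 = (-2639073 + (200 + 30525)) - 2974337 = (-2639073 + 30725) - 2974337 = -2608348 - 2974337 = -5582685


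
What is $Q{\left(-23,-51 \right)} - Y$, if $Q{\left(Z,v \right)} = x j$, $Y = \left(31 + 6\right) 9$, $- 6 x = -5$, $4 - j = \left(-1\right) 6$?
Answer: $- \frac{974}{3} \approx -324.67$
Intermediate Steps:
$j = 10$ ($j = 4 - \left(-1\right) 6 = 4 - -6 = 4 + 6 = 10$)
$x = \frac{5}{6}$ ($x = \left(- \frac{1}{6}\right) \left(-5\right) = \frac{5}{6} \approx 0.83333$)
$Y = 333$ ($Y = 37 \cdot 9 = 333$)
$Q{\left(Z,v \right)} = \frac{25}{3}$ ($Q{\left(Z,v \right)} = \frac{5}{6} \cdot 10 = \frac{25}{3}$)
$Q{\left(-23,-51 \right)} - Y = \frac{25}{3} - 333 = - \frac{974}{3}$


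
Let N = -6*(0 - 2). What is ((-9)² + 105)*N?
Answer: 2232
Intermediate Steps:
N = 12 (N = -6*(-2) = 12)
((-9)² + 105)*N = ((-9)² + 105)*12 = (81 + 105)*12 = 186*12 = 2232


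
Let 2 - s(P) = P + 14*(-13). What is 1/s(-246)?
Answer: 1/430 ≈ 0.0023256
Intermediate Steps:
s(P) = 184 - P (s(P) = 2 - (P + 14*(-13)) = 2 - (P - 182) = 2 - (-182 + P) = 2 + (182 - P) = 184 - P)
1/s(-246) = 1/(184 - 1*(-246)) = 1/(184 + 246) = 1/430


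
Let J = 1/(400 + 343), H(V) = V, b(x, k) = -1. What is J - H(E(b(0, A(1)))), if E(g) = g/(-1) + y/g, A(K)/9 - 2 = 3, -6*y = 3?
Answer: -2227/1486 ≈ -1.4987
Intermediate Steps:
y = -1/2 (y = -1/6*3 = -1/2 ≈ -0.50000)
A(K) = 45 (A(K) = 18 + 9*3 = 18 + 27 = 45)
E(g) = -g - 1/(2*g) (E(g) = g/(-1) - 1/(2*g) = g*(-1) - 1/(2*g) = -g - 1/(2*g))
J = 1/743 ≈ 0.0013459
J - H(E(b(0, A(1)))) = 1/743 - (-1*(-1) - 1/2/(-1)) = 1/743 - (1 - 1/2*(-1)) = 1/743 - (1 + 1/2) = 1/743 - 1*3/2 = 1/743 - 3/2 = -2227/1486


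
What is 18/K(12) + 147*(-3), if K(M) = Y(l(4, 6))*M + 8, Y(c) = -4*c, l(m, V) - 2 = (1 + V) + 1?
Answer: -104085/236 ≈ -441.04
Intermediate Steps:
l(m, V) = 4 + V (l(m, V) = 2 + ((1 + V) + 1) = 2 + (2 + V) = 4 + V)
K(M) = 8 - 40*M (K(M) = (-4*(4 + 6))*M + 8 = (-4*10)*M + 8 = -40*M + 8 = 8 - 40*M)
18/K(12) + 147*(-3) = 18/(8 - 40*12) + 147*(-3) = 18/(8 - 480) - 441 = 18/(-472) - 441 = 18*(-1/472) - 441 = -9/236 - 441 = -104085/236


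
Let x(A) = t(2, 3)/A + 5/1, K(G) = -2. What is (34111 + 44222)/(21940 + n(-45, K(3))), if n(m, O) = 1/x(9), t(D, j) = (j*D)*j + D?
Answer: 5091645/1426109 ≈ 3.5703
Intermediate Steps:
t(D, j) = D + D*j² (t(D, j) = (D*j)*j + D = D*j² + D = D + D*j²)
x(A) = 5 + 20/A (x(A) = (2*(1 + 3²))/A + 5/1 = (2*(1 + 9))/A + 5*1 = (2*10)/A + 5 = 20/A + 5 = 5 + 20/A)
n(m, O) = 9/65 (n(m, O) = 1/(5 + 20/9) = 1/(65/9) = 9/65)
(34111 + 44222)/(21940 + n(-45, K(3))) = (34111 + 44222)/(21940 + 9/65) = 78333/(1426109/65) = 78333*(65/1426109) = 5091645/1426109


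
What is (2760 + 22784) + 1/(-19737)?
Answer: 504161927/19737 ≈ 25544.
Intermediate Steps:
(2760 + 22784) + 1/(-19737) = 25544 - 1/19737 = 504161927/19737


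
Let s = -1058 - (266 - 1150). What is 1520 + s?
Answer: 1346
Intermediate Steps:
s = -174 (s = -1058 - 1*(-884) = -1058 + 884 = -174)
1520 + s = 1520 - 174 = 1346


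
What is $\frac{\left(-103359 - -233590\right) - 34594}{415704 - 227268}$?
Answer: $\frac{31879}{62812} \approx 0.50753$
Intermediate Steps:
$\frac{\left(-103359 - -233590\right) - 34594}{415704 - 227268} = \frac{\left(-103359 + 233590\right) - 34594}{188436} = \left(130231 - 34594\right) \frac{1}{188436} = 95637 \cdot \frac{1}{188436} = \frac{31879}{62812}$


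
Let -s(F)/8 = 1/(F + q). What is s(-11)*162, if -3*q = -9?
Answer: 162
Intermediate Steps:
q = 3 (q = -⅓*(-9) = 3)
s(F) = -8/(3 + F) (s(F) = -8/(F + 3) = -8/(3 + F))
s(-11)*162 = -8/(3 - 11)*162 = -8/(-8)*162 = -8*(-⅛)*162 = 1*162 = 162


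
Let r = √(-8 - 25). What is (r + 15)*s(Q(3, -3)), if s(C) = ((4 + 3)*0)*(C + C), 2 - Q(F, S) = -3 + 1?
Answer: 0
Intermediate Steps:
Q(F, S) = 4 (Q(F, S) = 2 - (-3 + 1) = 2 - 1*(-2) = 2 + 2 = 4)
r = I*√33 (r = √(-33) = I*√33 ≈ 5.7446*I)
s(C) = 0 (s(C) = (7*0)*(2*C) = 0*(2*C) = 0)
(r + 15)*s(Q(3, -3)) = (I*√33 + 15)*0 = (15 + I*√33)*0 = 0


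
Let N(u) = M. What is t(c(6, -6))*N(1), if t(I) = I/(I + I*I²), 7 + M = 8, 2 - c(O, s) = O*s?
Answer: 1/1445 ≈ 0.00069204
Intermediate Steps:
c(O, s) = 2 - O*s
M = 1 (M = -7 + 8 = 1)
N(u) = 1
t(I) = I/(I + I³)
t(c(6, -6))*N(1) = 1/(1 + (2 - 1*6*(-6))²) = 1/(1 + (2 + 36)²) = 1/(1 + 38²) = 1/(1 + 1444) = 1/1445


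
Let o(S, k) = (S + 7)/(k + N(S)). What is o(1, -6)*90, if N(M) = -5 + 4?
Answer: -720/7 ≈ -102.86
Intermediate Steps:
N(M) = -1
o(S, k) = (7 + S)/(-1 + k) (o(S, k) = (S + 7)/(k - 1) = (7 + S)/(-1 + k))
o(1, -6)*90 = ((7 + 1)/(-1 - 6))*90 = (8/(-7))*90 = -⅐*8*90 = -8/7*90 = -720/7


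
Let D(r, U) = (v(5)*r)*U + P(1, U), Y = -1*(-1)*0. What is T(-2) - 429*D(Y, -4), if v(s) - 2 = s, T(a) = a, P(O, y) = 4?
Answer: -1718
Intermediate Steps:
Y = 0 (Y = 1*0 = 0)
v(s) = 2 + s
D(r, U) = 4 + 7*U*r (D(r, U) = ((2 + 5)*r)*U + 4 = (7*r)*U + 4 = 7*U*r + 4 = 4 + 7*U*r)
T(-2) - 429*D(Y, -4) = -2 - 429*(4 + 7*(-4)*0) = -2 - 429*(4 + 0) = -2 - 429*4 = -2 - 1716 = -1718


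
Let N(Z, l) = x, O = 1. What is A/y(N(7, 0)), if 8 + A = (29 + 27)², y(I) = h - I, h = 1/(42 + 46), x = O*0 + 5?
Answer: -275264/439 ≈ -627.03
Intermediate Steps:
x = 5 (x = 1*0 + 5 = 0 + 5 = 5)
N(Z, l) = 5
h = 1/88 ≈ 0.011364
y(I) = 1/88 - I
A = 3128 (A = -8 + (29 + 27)² = -8 + 56² = -8 + 3136 = 3128)
A/y(N(7, 0)) = 3128/(1/88 - 1*5) = 3128/(1/88 - 5) = 3128/(-439/88) = 3128*(-88/439) = -275264/439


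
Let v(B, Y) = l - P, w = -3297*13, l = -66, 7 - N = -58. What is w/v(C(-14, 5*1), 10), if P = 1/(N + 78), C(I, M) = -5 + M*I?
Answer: 6129123/9439 ≈ 649.34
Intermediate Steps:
N = 65 (N = 7 - 1*(-58) = 7 + 58 = 65)
C(I, M) = -5 + I*M
P = 1/143 (P = 1/(65 + 78) = 1/143 ≈ 0.0069930)
w = -42861
v(B, Y) = -9439/143 (v(B, Y) = -66 - 1*1/143 = -66 - 1/143 = -9439/143)
w/v(C(-14, 5*1), 10) = -42861/(-9439/143) = -42861*(-143/9439) = 6129123/9439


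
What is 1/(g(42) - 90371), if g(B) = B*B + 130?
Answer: -1/88477 ≈ -1.1302e-5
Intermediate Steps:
g(B) = 130 + B**2 (g(B) = B**2 + 130 = 130 + B**2)
1/(g(42) - 90371) = 1/((130 + 42**2) - 90371) = 1/((130 + 1764) - 90371) = 1/(1894 - 90371) = 1/(-88477) = -1/88477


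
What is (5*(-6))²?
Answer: 900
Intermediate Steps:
(5*(-6))² = (-30)² = 900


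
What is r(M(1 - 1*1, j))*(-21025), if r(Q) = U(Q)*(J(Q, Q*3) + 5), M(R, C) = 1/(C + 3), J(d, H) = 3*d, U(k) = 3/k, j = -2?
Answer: -504600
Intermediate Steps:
M(R, C) = 1/(3 + C)
r(Q) = 3*(5 + 3*Q)/Q (r(Q) = (3/Q)*(3*Q + 5) = (3/Q)*(5 + 3*Q) = 3*(5 + 3*Q)/Q)
r(M(1 - 1*1, j))*(-21025) = (9 + 15/(1/(3 - 2)))*(-21025) = (9 + 15/(1/1))*(-21025) = (9 + 15/1)*(-21025) = (9 + 15*1)*(-21025) = (9 + 15)*(-21025) = 24*(-21025) = -504600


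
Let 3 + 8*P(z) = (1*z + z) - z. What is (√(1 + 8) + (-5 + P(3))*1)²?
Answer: 4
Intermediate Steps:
P(z) = -3/8 + z/8 (P(z) = -3/8 + ((1*z + z) - z)/8 = -3/8 + ((z + z) - z)/8 = -3/8 + (2*z - z)/8 = -3/8 + z/8)
(√(1 + 8) + (-5 + P(3))*1)² = (√(1 + 8) + (-5 + (-3/8 + (⅛)*3))*1)² = (√9 + (-5 + (-3/8 + 3/8))*1)² = (3 + (-5 + 0)*1)² = (3 - 5*1)² = (3 - 5)² = (-2)² = 4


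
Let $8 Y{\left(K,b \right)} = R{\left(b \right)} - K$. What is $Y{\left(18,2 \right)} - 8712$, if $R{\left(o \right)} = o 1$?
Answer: $-8714$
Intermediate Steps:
$R{\left(o \right)} = o$
$Y{\left(K,b \right)} = - \frac{K}{8} + \frac{b}{8}$ ($Y{\left(K,b \right)} = \frac{b - K}{8} = - \frac{K}{8} + \frac{b}{8}$)
$Y{\left(18,2 \right)} - 8712 = \left(\left(- \frac{1}{8}\right) 18 + \frac{1}{8} \cdot 2\right) - 8712 = \left(- \frac{9}{4} + \frac{1}{4}\right) - 8712 = -2 - 8712 = -8714$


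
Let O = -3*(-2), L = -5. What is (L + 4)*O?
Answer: -6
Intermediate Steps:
O = 6
(L + 4)*O = (-5 + 4)*6 = -1*6 = -6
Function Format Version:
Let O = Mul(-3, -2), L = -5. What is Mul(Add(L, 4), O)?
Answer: -6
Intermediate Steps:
O = 6
Mul(Add(L, 4), O) = Mul(Add(-5, 4), 6) = Mul(-1, 6) = -6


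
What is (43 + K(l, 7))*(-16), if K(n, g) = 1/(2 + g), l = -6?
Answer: -6208/9 ≈ -689.78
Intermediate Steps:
(43 + K(l, 7))*(-16) = (43 + 1/(2 + 7))*(-16) = (43 + 1/9)*(-16) = (43 + ⅑)*(-16) = (388/9)*(-16) = -6208/9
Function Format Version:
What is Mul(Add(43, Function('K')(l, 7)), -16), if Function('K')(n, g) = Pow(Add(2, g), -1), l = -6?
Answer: Rational(-6208, 9) ≈ -689.78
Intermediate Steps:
Mul(Add(43, Function('K')(l, 7)), -16) = Mul(Add(43, Pow(Add(2, 7), -1)), -16) = Mul(Add(43, Pow(9, -1)), -16) = Mul(Add(43, Rational(1, 9)), -16) = Mul(Rational(388, 9), -16) = Rational(-6208, 9)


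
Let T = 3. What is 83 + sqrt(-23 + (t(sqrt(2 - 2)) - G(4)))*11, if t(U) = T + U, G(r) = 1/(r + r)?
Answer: 83 + 11*I*sqrt(322)/4 ≈ 83.0 + 49.347*I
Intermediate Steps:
G(r) = 1/(2*r)
t(U) = 3 + U
83 + sqrt(-23 + (t(sqrt(2 - 2)) - G(4)))*11 = 83 + sqrt(-23 + ((3 + sqrt(2 - 2)) - 1/(2*4)))*11 = 83 + sqrt(-23 + ((3 + sqrt(0)) - 1/(2*4)))*11 = 83 + sqrt(-23 + ((3 + 0) - 1*1/8))*11 = 83 + sqrt(-23 + (3 - 1/8))*11 = 83 + sqrt(-23 + 23/8)*11 = 83 + sqrt(-161/8)*11 = 83 + (I*sqrt(322)/4)*11 = 83 + 11*I*sqrt(322)/4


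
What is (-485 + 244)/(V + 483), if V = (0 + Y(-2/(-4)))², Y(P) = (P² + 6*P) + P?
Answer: -16/33 ≈ -0.48485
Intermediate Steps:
Y(P) = P² + 7*P
V = 225/16 (V = (0 + (-2/(-4))*(7 - 2/(-4)))² = (0 + (-2*(-¼))*(7 - 2*(-¼)))² = (0 + (7 + ½)/2)² = (0 + (½)*(15/2))² = (0 + 15/4)² = (15/4)² = 225/16 ≈ 14.063)
(-485 + 244)/(V + 483) = (-485 + 244)/(225/16 + 483) = -241/7953/16 = -241*16/7953 = -16/33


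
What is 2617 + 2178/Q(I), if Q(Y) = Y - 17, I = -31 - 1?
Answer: 126055/49 ≈ 2572.6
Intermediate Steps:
I = -32
Q(Y) = -17 + Y
2617 + 2178/Q(I) = 2617 + 2178/(-17 - 32) = 2617 + 2178/(-49) = 2617 + 2178*(-1/49) = 2617 - 2178/49 = 126055/49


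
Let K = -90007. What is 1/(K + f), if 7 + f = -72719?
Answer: -1/162733 ≈ -6.1450e-6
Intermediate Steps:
f = -72726 (f = -7 - 72719 = -72726)
1/(K + f) = 1/(-90007 - 72726) = 1/(-162733) = -1/162733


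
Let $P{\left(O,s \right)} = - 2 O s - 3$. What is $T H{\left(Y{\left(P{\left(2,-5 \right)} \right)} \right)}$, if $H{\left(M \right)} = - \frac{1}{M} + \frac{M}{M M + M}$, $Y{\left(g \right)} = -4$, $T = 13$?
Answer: $- \frac{13}{12} \approx -1.0833$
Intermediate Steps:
$P{\left(O,s \right)} = -3 - 2 O s$ ($P{\left(O,s \right)} = - 2 O s - 3 = -3 - 2 O s$)
$H{\left(M \right)} = - \frac{1}{M} + \frac{M}{M + M^{2}}$ ($H{\left(M \right)} = - \frac{1}{M} + \frac{M}{M^{2} + M} = - \frac{1}{M} + \frac{M}{M + M^{2}}$)
$T H{\left(Y{\left(P{\left(2,-5 \right)} \right)} \right)} = 13 \left(- \frac{1}{\left(-4\right) \left(1 - 4\right)}\right) = 13 \left(\left(-1\right) \left(- \frac{1}{4}\right) \frac{1}{-3}\right) = 13 \left(\left(-1\right) \left(- \frac{1}{4}\right) \left(- \frac{1}{3}\right)\right) = 13 \left(- \frac{1}{12}\right) = - \frac{13}{12}$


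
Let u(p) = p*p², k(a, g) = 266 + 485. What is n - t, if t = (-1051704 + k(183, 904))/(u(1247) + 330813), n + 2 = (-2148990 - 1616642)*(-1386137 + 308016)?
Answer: 7873699335469680489873/1939427036 ≈ 4.0598e+12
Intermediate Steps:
k(a, g) = 751
u(p) = p³
n = 4059806937470 (n = -2 + (-2148990 - 1616642)*(-1386137 + 308016) = -2 - 3765632*(-1078121) = -2 + 4059806937472 = 4059806937470)
t = -1050953/1939427036 (t = (-1051704 + 751)/(1247³ + 330813) = -1050953/(1939096223 + 330813) = -1050953/1939427036 ≈ -0.00054189)
n - t = 4059806937470 - 1*(-1050953/1939427036) = 4059806937470 + 1050953/1939427036 = 7873699335469680489873/1939427036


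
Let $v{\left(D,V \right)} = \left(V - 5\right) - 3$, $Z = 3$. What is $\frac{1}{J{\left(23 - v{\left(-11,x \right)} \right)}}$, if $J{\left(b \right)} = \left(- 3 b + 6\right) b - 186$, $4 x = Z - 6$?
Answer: $- \frac{16}{48315} \approx -0.00033116$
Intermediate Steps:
$x = - \frac{3}{4}$ ($x = \frac{3 - 6}{4} = \frac{1}{4} \left(-3\right) = - \frac{3}{4} \approx -0.75$)
$v{\left(D,V \right)} = -8 + V$ ($v{\left(D,V \right)} = \left(-5 + V\right) - 3 = -8 + V$)
$J{\left(b \right)} = -186 + b \left(6 - 3 b\right)$ ($J{\left(b \right)} = \left(6 - 3 b\right) b - 186 = b \left(6 - 3 b\right) - 186 = -186 + b \left(6 - 3 b\right)$)
$\frac{1}{J{\left(23 - v{\left(-11,x \right)} \right)}} = \frac{1}{-186 - 3 \left(23 - \left(-8 - \frac{3}{4}\right)\right)^{2} + 6 \left(23 - \left(-8 - \frac{3}{4}\right)\right)} = \frac{1}{-186 - 3 \left(23 - - \frac{35}{4}\right)^{2} + 6 \left(23 - - \frac{35}{4}\right)} = \frac{1}{-186 - 3 \left(23 + \frac{35}{4}\right)^{2} + 6 \left(23 + \frac{35}{4}\right)} = \frac{1}{-186 - 3 \left(\frac{127}{4}\right)^{2} + 6 \cdot \frac{127}{4}} = \frac{1}{-186 - \frac{48387}{16} + \frac{381}{2}} = \frac{1}{- \frac{48315}{16}} = - \frac{16}{48315}$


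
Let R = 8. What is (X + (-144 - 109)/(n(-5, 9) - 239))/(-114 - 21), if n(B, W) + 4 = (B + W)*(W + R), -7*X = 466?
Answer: 3799/7875 ≈ 0.48241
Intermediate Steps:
X = -466/7 (X = -⅐*466 = -466/7 ≈ -66.571)
n(B, W) = -4 + (8 + W)*(B + W) (n(B, W) = -4 + (B + W)*(W + 8) = -4 + (B + W)*(8 + W) = -4 + (8 + W)*(B + W))
(X + (-144 - 109)/(n(-5, 9) - 239))/(-114 - 21) = (-466/7 + (-144 - 109)/((-4 + 9² + 8*(-5) + 8*9 - 5*9) - 239))/(-114 - 21) = (-466/7 - 253/((-4 + 81 - 40 + 72 - 45) - 239))/(-135) = (-466/7 - 253/(64 - 239))*(-1/135) = (-466/7 - 253/(-175))*(-1/135) = (-466/7 - 253*(-1/175))*(-1/135) = (-466/7 + 253/175)*(-1/135) = -11397/175*(-1/135) = 3799/7875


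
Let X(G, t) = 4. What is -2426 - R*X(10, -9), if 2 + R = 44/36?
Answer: -21806/9 ≈ -2422.9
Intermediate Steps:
R = -7/9 (R = -2 + 44/36 = -2 + 44*(1/36) = -2 + 11/9 = -7/9 ≈ -0.77778)
-2426 - R*X(10, -9) = -2426 - (-7)*4/9 = -2426 - 1*(-28/9) = -2426 + 28/9 = -21806/9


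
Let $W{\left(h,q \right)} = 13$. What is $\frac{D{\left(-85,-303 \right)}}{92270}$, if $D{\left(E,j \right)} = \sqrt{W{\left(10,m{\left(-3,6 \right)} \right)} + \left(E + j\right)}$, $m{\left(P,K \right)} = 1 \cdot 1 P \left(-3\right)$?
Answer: $\frac{i \sqrt{15}}{18454} \approx 0.00020987 i$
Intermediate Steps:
$m{\left(P,K \right)} = - 3 P$ ($m{\left(P,K \right)} = 1 P \left(-3\right) = P \left(-3\right) = - 3 P$)
$D{\left(E,j \right)} = \sqrt{13 + E + j}$ ($D{\left(E,j \right)} = \sqrt{13 + \left(E + j\right)} = \sqrt{13 + E + j}$)
$\frac{D{\left(-85,-303 \right)}}{92270} = \frac{\sqrt{13 - 85 - 303}}{92270} = \sqrt{-375} \cdot \frac{1}{92270} = 5 i \sqrt{15} \cdot \frac{1}{92270} = \frac{i \sqrt{15}}{18454}$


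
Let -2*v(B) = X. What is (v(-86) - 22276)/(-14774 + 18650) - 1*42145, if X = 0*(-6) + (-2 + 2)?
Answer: -40844074/969 ≈ -42151.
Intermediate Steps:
X = 0 (X = 0 + 0 = 0)
v(B) = 0 (v(B) = -½*0 = 0)
(v(-86) - 22276)/(-14774 + 18650) - 1*42145 = (0 - 22276)/(-14774 + 18650) - 1*42145 = -22276/3876 - 42145 = -22276*1/3876 - 42145 = -5569/969 - 42145 = -40844074/969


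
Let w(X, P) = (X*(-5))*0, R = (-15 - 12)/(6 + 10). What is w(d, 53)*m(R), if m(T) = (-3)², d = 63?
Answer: 0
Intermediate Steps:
R = -27/16 ≈ -1.6875
m(T) = 9
w(X, P) = 0 (w(X, P) = -5*X*0 = 0)
w(d, 53)*m(R) = 0*9 = 0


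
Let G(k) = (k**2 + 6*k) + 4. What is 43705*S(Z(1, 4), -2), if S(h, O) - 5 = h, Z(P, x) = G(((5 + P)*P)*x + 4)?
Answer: 42000505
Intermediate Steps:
G(k) = 4 + k**2 + 6*k
Z(P, x) = 28 + (4 + P*x*(5 + P))**2 + 6*P*x*(5 + P) (Z(P, x) = 4 + (((5 + P)*P)*x + 4)**2 + 6*(((5 + P)*P)*x + 4) = 4 + ((P*(5 + P))*x + 4)**2 + 6*((P*(5 + P))*x + 4) = 4 + (P*x*(5 + P) + 4)**2 + 6*(P*x*(5 + P) + 4) = 4 + (4 + P*x*(5 + P))**2 + 6*(4 + P*x*(5 + P)) = 4 + (4 + P*x*(5 + P))**2 + (24 + 6*P*x*(5 + P)) = 28 + (4 + P*x*(5 + P))**2 + 6*P*x*(5 + P))
S(h, O) = 5 + h
43705*S(Z(1, 4), -2) = 43705*(5 + (28 + (4 + 4*1**2 + 5*1*4)**2 + 6*4*1**2 + 30*1*4)) = 43705*(5 + (28 + (4 + 4*1 + 20)**2 + 6*4*1 + 120)) = 43705*(5 + (28 + (4 + 4 + 20)**2 + 24 + 120)) = 43705*(5 + (28 + 28**2 + 24 + 120)) = 43705*(5 + (28 + 784 + 24 + 120)) = 43705*(5 + 956) = 43705*961 = 42000505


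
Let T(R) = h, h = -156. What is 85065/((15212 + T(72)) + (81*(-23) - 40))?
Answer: 85065/13153 ≈ 6.4673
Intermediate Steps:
T(R) = -156
85065/((15212 + T(72)) + (81*(-23) - 40)) = 85065/((15212 - 156) + (81*(-23) - 40)) = 85065/(15056 + (-1863 - 40)) = 85065/(15056 - 1903) = 85065/13153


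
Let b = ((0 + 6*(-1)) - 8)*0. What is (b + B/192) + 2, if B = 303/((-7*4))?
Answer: 3483/1792 ≈ 1.9436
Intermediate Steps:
B = -303/28 (B = 303/(-28) = 303*(-1/28) = -303/28 ≈ -10.821)
b = 0 (b = ((0 - 6) - 8)*0 = (-6 - 8)*0 = -14*0 = 0)
(b + B/192) + 2 = (0 - 303/28/192) + 2 = (0 - 303/28*1/192) + 2 = (0 - 101/1792) + 2 = -101/1792 + 2 = 3483/1792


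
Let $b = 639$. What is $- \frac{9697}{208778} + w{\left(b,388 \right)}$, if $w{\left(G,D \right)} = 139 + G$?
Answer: $\frac{162419587}{208778} \approx 777.95$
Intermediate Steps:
$- \frac{9697}{208778} + w{\left(b,388 \right)} = - \frac{9697}{208778} + \left(139 + 639\right) = \left(-9697\right) \frac{1}{208778} + 778 = - \frac{9697}{208778} + 778 = \frac{162419587}{208778}$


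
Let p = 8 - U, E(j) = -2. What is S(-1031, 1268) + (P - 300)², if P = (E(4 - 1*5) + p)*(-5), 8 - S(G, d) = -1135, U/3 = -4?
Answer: 153243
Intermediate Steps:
U = -12 (U = 3*(-4) = -12)
p = 20 (p = 8 - 1*(-12) = 8 + 12 = 20)
S(G, d) = 1143 (S(G, d) = 8 - 1*(-1135) = 8 + 1135 = 1143)
P = -90 (P = (-2 + 20)*(-5) = 18*(-5) = -90)
S(-1031, 1268) + (P - 300)² = 1143 + (-90 - 300)² = 1143 + (-390)² = 1143 + 152100 = 153243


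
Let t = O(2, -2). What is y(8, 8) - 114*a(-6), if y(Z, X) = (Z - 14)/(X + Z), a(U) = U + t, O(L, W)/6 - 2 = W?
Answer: 5469/8 ≈ 683.63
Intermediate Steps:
O(L, W) = 12 + 6*W
t = 0 (t = 12 + 6*(-2) = 12 - 12 = 0)
a(U) = U (a(U) = U + 0 = U)
y(Z, X) = (-14 + Z)/(X + Z)
y(8, 8) - 114*a(-6) = (-14 + 8)/(8 + 8) - 114*(-6) = -6/16 + 684 = (1/16)*(-6) + 684 = -3/8 + 684 = 5469/8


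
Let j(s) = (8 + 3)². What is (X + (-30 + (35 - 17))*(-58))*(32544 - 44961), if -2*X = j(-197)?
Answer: -15782007/2 ≈ -7.8910e+6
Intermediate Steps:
j(s) = 121 (j(s) = 11² = 121)
X = -121/2 (X = -½*121 = -121/2 ≈ -60.500)
(X + (-30 + (35 - 17))*(-58))*(32544 - 44961) = (-121/2 + (-30 + (35 - 17))*(-58))*(32544 - 44961) = (-121/2 + (-30 + 18)*(-58))*(-12417) = (-121/2 - 12*(-58))*(-12417) = (-121/2 + 696)*(-12417) = (1271/2)*(-12417) = -15782007/2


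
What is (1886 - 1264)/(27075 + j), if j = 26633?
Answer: 311/26854 ≈ 0.011581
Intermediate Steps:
(1886 - 1264)/(27075 + j) = (1886 - 1264)/(27075 + 26633) = 622/53708 = 622*(1/53708) = 311/26854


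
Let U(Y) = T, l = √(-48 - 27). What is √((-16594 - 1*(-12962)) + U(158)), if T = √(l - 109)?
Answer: √(-3632 + √(-109 + 5*I*√3)) ≈ 0.08669 + 60.263*I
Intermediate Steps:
l = 5*I*√3 (l = √(-75) = 5*I*√3 ≈ 8.6602*I)
T = √(-109 + 5*I*√3) (T = √(5*I*√3 - 109) = √(-109 + 5*I*√3) ≈ 0.41442 + 10.449*I)
U(Y) = √(-109 + 5*I*√3)
√((-16594 - 1*(-12962)) + U(158)) = √((-16594 - 1*(-12962)) + √(-109 + 5*I*√3)) = √((-16594 + 12962) + √(-109 + 5*I*√3)) = √(-3632 + √(-109 + 5*I*√3))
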